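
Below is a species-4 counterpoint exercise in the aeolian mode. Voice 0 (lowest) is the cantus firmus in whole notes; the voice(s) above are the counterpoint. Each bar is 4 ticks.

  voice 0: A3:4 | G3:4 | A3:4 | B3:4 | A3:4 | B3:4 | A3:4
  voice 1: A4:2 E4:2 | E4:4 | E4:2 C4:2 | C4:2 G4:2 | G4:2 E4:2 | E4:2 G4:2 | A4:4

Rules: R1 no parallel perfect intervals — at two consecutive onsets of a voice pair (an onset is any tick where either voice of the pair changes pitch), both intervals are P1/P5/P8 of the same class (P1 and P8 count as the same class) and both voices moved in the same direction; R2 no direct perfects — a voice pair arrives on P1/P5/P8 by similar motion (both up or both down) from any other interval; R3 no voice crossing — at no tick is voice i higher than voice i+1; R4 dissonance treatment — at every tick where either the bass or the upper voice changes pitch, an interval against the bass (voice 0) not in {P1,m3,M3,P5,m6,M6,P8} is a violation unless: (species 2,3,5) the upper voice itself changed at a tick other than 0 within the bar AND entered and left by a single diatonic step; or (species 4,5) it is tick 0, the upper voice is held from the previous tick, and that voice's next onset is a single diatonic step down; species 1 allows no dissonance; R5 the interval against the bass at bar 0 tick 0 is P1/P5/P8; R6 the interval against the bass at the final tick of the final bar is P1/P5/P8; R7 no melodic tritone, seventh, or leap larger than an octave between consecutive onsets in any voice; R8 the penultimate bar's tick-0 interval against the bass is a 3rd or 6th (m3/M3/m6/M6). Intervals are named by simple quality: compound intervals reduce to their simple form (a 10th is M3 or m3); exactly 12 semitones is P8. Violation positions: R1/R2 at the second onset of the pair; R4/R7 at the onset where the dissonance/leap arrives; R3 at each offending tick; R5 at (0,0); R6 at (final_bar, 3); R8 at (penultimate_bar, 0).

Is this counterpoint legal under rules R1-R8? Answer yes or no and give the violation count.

bar 0: v0=A3 v1=A4 (P8)
bar 1: v0=G3 v1=E4 (M6)
bar 2: v0=A3 v1=E4 (P5)
bar 3: v0=B3 v1=C4 (m2)
bar 4: v0=A3 v1=G4 (m7)
bar 5: v0=B3 v1=E4 (P4)
bar 6: v0=A3 v1=A4 (P8)
  R4 @ bar3.0: B3/C4 m2 untreated
  R4 @ bar4.0: A3/G4 m7 untreated
  R4 @ bar5.0: B3/E4 P4 untreated
  R8 @ bar5.0: penult P4 not 3rd/6th

No (4 violations)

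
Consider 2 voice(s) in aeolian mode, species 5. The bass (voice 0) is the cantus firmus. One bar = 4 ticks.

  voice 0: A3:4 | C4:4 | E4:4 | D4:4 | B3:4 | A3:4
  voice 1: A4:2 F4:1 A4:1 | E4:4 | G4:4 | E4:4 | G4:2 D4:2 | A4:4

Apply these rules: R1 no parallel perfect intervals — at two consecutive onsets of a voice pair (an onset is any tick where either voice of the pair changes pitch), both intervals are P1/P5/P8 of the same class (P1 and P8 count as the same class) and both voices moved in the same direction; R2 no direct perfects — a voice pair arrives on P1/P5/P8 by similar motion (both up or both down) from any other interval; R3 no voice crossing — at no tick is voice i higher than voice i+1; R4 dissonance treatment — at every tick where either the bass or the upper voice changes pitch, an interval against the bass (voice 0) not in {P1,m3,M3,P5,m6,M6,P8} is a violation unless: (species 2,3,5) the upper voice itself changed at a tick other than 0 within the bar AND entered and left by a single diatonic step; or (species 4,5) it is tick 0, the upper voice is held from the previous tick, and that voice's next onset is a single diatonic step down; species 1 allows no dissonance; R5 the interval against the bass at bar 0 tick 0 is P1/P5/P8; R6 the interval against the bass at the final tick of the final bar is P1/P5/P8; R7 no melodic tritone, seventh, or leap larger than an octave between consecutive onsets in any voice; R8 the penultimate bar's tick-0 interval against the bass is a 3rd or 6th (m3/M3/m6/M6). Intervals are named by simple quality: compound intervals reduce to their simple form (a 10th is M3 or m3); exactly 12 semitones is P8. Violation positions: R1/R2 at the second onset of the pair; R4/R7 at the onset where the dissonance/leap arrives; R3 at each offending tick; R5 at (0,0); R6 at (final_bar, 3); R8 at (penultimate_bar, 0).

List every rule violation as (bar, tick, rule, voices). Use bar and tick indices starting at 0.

(3, 0, R4, (0, 1))

bar 0: v0=A3 v1=A4 downbeat P8
bar 1: v0=C4 v1=E4 downbeat M3
bar 2: v0=E4 v1=G4 downbeat m3
bar 3: v0=D4 v1=E4 downbeat M2
bar 4: v0=B3 v1=G4 downbeat m6
bar 5: v0=A3 v1=A4 downbeat P8
  -> R4 @ bar 3 tick 0 v(0, 1): D4/E4 M2 untreated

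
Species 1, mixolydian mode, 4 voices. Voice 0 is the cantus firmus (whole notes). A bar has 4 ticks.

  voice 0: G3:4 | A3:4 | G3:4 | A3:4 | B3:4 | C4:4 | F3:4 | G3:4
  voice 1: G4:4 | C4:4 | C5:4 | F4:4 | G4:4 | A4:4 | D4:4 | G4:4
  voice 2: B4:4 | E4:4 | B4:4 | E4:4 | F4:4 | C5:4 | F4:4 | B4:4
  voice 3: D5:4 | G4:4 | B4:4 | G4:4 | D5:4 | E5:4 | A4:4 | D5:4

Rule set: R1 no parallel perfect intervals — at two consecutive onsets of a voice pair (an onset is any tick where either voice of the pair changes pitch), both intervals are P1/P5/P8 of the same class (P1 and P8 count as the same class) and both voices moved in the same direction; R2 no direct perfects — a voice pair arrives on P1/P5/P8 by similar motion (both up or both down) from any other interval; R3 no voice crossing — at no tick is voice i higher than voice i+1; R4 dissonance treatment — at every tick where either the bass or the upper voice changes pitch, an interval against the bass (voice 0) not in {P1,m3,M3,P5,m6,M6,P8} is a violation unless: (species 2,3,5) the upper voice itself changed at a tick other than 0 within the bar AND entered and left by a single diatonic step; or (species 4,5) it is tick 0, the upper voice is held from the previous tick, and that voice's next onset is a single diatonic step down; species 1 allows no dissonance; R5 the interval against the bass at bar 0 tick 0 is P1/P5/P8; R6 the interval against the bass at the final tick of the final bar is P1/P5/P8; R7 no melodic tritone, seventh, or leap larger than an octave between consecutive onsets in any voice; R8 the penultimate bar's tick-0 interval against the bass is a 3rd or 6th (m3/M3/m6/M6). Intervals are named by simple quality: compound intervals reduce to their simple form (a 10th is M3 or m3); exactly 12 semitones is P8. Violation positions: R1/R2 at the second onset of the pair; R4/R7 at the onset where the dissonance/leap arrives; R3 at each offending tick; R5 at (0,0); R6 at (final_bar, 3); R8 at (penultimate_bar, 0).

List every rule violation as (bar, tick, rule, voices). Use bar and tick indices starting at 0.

(0, 0, R5, (0, 2))
(1, 0, R1, (1, 3))
(1, 0, R4, (0, 3))
(2, 0, R2, (2, 3))
(2, 0, R3, (1, 2))
(2, 0, R4, (0, 1))
(2, 1, R3, (1, 2))
(2, 2, R3, (1, 2))
(2, 3, R3, (1, 2))
(3, 0, R3, (1, 2))
(3, 0, R4, (0, 3))
(3, 1, R3, (1, 2))
(3, 2, R3, (1, 2))
(3, 3, R3, (1, 2))
(4, 0, R2, (1, 3))
(4, 0, R3, (1, 2))
(4, 0, R4, (0, 2))
(4, 1, R3, (1, 2))
(4, 2, R3, (1, 2))
(4, 3, R3, (1, 2))
(5, 0, R1, (1, 3))
(5, 0, R2, (0, 2))
(6, 0, R1, (0, 2))
(6, 0, R1, (1, 3))
(6, 0, R8, (0, 2))
(7, 0, R1, (1, 3))
(7, 0, R2, (0, 1))
(7, 0, R2, (0, 3))
(7, 0, R7, (2,))
(7, 3, R6, (0, 2))

bar 0: v0=G3 v1=G4 v2=B4 v3=D5 downbeat P5
bar 1: v0=A3 v1=C4 v2=E4 v3=G4 downbeat m7
bar 2: v0=G3 v1=C5 v2=B4 v3=B4 downbeat M3
bar 3: v0=A3 v1=F4 v2=E4 v3=G4 downbeat m7
bar 4: v0=B3 v1=G4 v2=F4 v3=D5 downbeat m3
bar 5: v0=C4 v1=A4 v2=C5 v3=E5 downbeat M3
bar 6: v0=F3 v1=D4 v2=F4 v3=A4 downbeat M3
bar 7: v0=G3 v1=G4 v2=B4 v3=D5 downbeat P5
  -> R5 @ bar 0 tick 0 v(0, 2): opens on M3
  -> R1 @ bar 1 tick 0 v(1, 3): G4/D5 P5 -> C4/G4 P5 similar
  -> R4 @ bar 1 tick 0 v(0, 3): A3/G4 m7 untreated
  -> R2 @ bar 2 tick 0 v(2, 3): E4/G4 m3 -> B4/B4 P1 similar
  -> R3 @ bar 2 tick 0 v(1, 2): C5 above B4
  -> R4 @ bar 2 tick 0 v(0, 1): G3/C5 P4 untreated
  -> R3 @ bar 2 tick 1 v(1, 2): C5 above B4
  -> R3 @ bar 2 tick 2 v(1, 2): C5 above B4
  -> R3 @ bar 2 tick 3 v(1, 2): C5 above B4
  -> R3 @ bar 3 tick 0 v(1, 2): F4 above E4
  -> R4 @ bar 3 tick 0 v(0, 3): A3/G4 m7 untreated
  -> R3 @ bar 3 tick 1 v(1, 2): F4 above E4
  -> R3 @ bar 3 tick 2 v(1, 2): F4 above E4
  -> R3 @ bar 3 tick 3 v(1, 2): F4 above E4
  -> R2 @ bar 4 tick 0 v(1, 3): F4/G4 M2 -> G4/D5 P5 similar
  -> R3 @ bar 4 tick 0 v(1, 2): G4 above F4
  -> R4 @ bar 4 tick 0 v(0, 2): B3/F4 TT untreated
  -> R3 @ bar 4 tick 1 v(1, 2): G4 above F4
  -> R3 @ bar 4 tick 2 v(1, 2): G4 above F4
  -> R3 @ bar 4 tick 3 v(1, 2): G4 above F4
  -> R1 @ bar 5 tick 0 v(1, 3): G4/D5 P5 -> A4/E5 P5 similar
  -> R2 @ bar 5 tick 0 v(0, 2): B3/F4 TT -> C4/C5 P8 similar
  -> R1 @ bar 6 tick 0 v(0, 2): C4/C5 P8 -> F3/F4 P8 similar
  -> R1 @ bar 6 tick 0 v(1, 3): A4/E5 P5 -> D4/A4 P5 similar
  -> R8 @ bar 6 tick 0 v(0, 2): penult P8 not 3rd/6th
  -> R1 @ bar 7 tick 0 v(1, 3): D4/A4 P5 -> G4/D5 P5 similar
  -> R2 @ bar 7 tick 0 v(0, 1): F3/D4 M6 -> G3/G4 P8 similar
  -> R2 @ bar 7 tick 0 v(0, 3): F3/A4 M3 -> G3/D5 P5 similar
  -> R7 @ bar 7 tick 0 v(2,): F4->B4 leap 6st
  -> R6 @ bar 7 tick 3 v(0, 2): closes on M3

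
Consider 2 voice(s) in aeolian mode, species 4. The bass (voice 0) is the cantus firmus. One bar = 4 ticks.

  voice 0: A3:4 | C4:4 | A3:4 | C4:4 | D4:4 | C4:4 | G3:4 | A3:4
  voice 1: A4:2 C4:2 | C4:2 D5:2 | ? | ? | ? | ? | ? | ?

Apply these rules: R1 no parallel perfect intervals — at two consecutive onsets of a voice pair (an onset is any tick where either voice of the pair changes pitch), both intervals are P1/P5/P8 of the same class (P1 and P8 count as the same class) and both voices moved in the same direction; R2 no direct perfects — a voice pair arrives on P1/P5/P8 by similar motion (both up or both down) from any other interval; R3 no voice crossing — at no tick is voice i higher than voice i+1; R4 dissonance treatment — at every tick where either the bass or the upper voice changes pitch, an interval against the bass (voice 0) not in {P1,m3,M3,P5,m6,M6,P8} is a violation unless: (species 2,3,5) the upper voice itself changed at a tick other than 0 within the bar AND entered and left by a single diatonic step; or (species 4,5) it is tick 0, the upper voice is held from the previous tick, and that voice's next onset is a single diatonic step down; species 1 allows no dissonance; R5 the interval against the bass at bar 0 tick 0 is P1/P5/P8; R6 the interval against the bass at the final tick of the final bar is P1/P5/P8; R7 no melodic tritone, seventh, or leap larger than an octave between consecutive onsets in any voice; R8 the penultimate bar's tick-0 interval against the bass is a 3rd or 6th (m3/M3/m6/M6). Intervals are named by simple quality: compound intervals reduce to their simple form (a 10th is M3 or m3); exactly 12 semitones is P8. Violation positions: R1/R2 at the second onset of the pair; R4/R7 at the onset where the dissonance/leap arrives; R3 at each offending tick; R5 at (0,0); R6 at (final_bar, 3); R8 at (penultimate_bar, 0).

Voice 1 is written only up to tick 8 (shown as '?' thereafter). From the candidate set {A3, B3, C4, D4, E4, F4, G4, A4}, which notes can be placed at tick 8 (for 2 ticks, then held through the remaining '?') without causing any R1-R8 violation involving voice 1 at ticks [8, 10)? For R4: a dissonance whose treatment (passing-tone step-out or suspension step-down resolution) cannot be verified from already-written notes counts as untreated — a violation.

{F4}

A3: violates R2,R7
B3: violates R4,R7
C4: violates R7
D4: violates R4
E4: violates R2,R7
F4: legal
G4: violates R4
A4: violates R2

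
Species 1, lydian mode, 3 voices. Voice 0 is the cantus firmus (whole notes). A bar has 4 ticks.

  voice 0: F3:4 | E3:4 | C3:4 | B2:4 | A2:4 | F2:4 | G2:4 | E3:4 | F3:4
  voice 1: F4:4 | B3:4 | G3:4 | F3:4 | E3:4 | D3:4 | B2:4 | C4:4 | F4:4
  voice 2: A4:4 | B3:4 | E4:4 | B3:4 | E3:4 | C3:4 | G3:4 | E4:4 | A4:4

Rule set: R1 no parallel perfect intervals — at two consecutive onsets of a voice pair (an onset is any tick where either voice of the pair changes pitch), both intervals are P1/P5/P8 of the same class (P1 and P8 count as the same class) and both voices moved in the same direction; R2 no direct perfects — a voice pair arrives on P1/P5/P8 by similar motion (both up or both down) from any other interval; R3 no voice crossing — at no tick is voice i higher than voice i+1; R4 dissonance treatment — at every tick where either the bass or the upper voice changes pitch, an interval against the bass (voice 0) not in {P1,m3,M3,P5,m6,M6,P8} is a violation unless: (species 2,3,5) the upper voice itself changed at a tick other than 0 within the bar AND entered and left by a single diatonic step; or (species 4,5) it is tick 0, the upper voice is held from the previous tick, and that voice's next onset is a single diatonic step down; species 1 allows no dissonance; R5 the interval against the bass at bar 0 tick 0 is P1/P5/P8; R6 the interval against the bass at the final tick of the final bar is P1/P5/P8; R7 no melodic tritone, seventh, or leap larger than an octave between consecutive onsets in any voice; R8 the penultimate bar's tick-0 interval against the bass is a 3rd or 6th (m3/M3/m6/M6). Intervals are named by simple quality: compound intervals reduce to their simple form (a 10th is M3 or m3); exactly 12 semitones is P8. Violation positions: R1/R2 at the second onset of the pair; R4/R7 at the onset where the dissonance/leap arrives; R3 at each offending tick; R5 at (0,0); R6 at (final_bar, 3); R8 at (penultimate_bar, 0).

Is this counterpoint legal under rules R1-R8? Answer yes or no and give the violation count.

bar 0: v0=F3 v1=F4 v2=A4 (M3)
bar 1: v0=E3 v1=B3 v2=B3 (P5)
bar 2: v0=C3 v1=G3 v2=E4 (M3)
bar 3: v0=B2 v1=F3 v2=B3 (P8)
bar 4: v0=A2 v1=E3 v2=E3 (P5)
bar 5: v0=F2 v1=D3 v2=C3 (P5)
bar 6: v0=G2 v1=B2 v2=G3 (P8)
bar 7: v0=E3 v1=C4 v2=E4 (P8)
bar 8: v0=F3 v1=F4 v2=A4 (M3)
  R5 @ bar0.0: opens on M3
  R2 @ bar1.0: F3/F4 P8 -> E3/B3 P5 similar
  R2 @ bar1.0: F3/A4 M3 -> E3/B3 P5 similar
  R2 @ bar1.0: F4/A4 M3 -> B3/B3 P1 similar
  R7 @ bar1.0: F4->B3 leap 6st
  R7 @ bar1.0: A4->B3 leap 10st
  R1 @ bar2.0: E3/B3 P5 -> C3/G3 P5 similar
  R2 @ bar3.0: C3/E4 M3 -> B2/B3 P8 similar
  R4 @ bar3.0: B2/F3 TT untreated
  R2 @ bar4.0: B2/F3 TT -> A2/E3 P5 similar
  R2 @ bar4.0: B2/B3 P8 -> A2/E3 P5 similar
  R2 @ bar4.0: F3/B3 TT -> E3/E3 P1 similar
  R1 @ bar5.0: A2/E3 P5 -> F2/C3 P5 similar
  R3 @ bar5.0: D3 above C3
  R3 @ bar5.1: D3 above C3
  R3 @ bar5.2: D3 above C3
  R3 @ bar5.3: D3 above C3
  R2 @ bar6.0: F2/C3 P5 -> G2/G3 P8 similar
  R1 @ bar7.0: G2/G3 P8 -> E3/E4 P8 similar
  R7 @ bar7.0: B2->C4 leap 13st
  R8 @ bar7.0: penult P8 not 3rd/6th
  R2 @ bar8.0: E3/C4 m6 -> F3/F4 P8 similar
  R6 @ bar8.3: closes on M3

No (23 violations)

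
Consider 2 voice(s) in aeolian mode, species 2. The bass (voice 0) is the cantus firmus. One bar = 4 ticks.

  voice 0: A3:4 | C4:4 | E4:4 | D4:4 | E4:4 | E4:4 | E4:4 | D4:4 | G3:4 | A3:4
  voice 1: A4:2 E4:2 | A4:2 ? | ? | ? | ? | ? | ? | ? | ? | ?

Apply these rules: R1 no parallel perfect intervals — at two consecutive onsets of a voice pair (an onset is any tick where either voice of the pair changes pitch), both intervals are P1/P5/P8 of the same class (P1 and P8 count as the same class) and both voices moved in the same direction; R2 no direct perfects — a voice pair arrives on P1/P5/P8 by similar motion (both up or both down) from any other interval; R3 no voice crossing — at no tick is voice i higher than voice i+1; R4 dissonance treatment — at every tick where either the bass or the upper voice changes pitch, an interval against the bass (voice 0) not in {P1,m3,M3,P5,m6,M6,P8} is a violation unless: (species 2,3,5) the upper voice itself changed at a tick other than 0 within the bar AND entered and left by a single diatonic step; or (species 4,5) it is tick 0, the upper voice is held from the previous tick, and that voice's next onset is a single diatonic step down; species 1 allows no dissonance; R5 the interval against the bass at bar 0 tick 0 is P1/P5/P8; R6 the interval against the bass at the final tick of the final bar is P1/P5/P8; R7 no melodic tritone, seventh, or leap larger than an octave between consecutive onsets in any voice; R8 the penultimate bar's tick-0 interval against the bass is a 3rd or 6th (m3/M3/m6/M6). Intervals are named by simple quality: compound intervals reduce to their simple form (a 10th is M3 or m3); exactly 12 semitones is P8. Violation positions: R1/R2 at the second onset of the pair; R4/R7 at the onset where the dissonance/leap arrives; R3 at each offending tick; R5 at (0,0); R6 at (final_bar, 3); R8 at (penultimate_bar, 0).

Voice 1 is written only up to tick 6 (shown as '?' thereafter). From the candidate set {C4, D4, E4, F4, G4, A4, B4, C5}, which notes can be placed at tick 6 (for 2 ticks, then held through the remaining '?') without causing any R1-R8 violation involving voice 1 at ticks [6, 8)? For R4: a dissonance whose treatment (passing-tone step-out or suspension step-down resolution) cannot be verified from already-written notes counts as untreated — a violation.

{A4, C4, C5, E4, G4}

C4: legal
D4: violates R4
E4: legal
F4: violates R4
G4: legal
A4: legal
B4: violates R4
C5: legal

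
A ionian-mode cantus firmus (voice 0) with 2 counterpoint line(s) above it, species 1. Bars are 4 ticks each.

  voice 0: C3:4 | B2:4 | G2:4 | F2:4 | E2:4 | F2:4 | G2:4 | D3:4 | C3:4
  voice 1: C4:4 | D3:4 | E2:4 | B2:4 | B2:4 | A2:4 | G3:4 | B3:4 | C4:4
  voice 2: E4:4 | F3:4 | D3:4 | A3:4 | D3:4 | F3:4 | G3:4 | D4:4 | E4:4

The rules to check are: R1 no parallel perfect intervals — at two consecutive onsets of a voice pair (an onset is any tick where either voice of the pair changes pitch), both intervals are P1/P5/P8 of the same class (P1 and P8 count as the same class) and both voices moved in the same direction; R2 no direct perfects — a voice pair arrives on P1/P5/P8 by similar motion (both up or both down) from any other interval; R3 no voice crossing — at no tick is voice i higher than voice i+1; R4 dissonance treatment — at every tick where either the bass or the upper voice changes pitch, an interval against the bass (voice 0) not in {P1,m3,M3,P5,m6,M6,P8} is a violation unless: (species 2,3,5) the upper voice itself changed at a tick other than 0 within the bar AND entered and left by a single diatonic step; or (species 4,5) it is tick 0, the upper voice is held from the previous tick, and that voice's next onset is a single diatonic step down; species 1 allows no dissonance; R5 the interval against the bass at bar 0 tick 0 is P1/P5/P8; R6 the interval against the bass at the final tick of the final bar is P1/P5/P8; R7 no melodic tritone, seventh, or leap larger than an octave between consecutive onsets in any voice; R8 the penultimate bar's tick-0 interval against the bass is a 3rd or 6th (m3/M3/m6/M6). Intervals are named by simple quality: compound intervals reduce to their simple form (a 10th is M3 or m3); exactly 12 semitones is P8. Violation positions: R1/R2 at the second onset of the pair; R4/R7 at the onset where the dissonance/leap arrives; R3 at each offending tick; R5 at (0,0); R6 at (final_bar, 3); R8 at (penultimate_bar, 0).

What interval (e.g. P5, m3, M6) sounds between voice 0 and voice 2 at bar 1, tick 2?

voice 0=B2 voice 2=F3 -> TT

TT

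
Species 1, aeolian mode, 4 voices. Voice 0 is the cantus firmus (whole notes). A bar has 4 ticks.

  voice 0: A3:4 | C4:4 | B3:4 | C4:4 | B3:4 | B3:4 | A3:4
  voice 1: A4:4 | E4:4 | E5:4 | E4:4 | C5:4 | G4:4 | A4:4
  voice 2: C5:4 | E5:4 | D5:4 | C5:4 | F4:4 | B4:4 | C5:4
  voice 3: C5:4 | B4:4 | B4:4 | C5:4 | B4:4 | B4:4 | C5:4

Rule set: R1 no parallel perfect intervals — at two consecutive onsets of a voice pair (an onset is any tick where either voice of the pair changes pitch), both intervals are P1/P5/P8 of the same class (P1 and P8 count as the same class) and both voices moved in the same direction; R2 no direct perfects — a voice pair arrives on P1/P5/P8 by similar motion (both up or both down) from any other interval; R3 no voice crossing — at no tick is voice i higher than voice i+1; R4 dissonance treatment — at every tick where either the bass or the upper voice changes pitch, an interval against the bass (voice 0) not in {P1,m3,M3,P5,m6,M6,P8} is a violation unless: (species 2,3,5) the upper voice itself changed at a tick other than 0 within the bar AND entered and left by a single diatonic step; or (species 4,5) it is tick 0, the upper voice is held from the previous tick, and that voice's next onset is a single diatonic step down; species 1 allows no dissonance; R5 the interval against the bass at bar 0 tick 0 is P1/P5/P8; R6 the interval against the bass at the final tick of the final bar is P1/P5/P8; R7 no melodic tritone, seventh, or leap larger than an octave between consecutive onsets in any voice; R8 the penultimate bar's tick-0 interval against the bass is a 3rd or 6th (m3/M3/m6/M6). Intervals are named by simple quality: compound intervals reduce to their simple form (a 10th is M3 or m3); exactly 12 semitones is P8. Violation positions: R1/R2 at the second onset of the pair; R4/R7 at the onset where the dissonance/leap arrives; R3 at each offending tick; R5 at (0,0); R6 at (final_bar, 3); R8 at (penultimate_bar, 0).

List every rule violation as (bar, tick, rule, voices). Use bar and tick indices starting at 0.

bar 0: v0=A3 v1=A4 v2=C5 v3=C5 downbeat m3
bar 1: v0=C4 v1=E4 v2=E5 v3=B4 downbeat M7
bar 2: v0=B3 v1=E5 v2=D5 v3=B4 downbeat P8
bar 3: v0=C4 v1=E4 v2=C5 v3=C5 downbeat P8
bar 4: v0=B3 v1=C5 v2=F4 v3=B4 downbeat P8
bar 5: v0=B3 v1=G4 v2=B4 v3=B4 downbeat P8
bar 6: v0=A3 v1=A4 v2=C5 v3=C5 downbeat m3
  -> R5 @ bar 0 tick 0 v(0, 2): opens on m3
  -> R5 @ bar 0 tick 0 v(0, 3): opens on m3
  -> R2 @ bar 1 tick 0 v(1, 3): A4/C5 m3 -> E4/B4 P5 similar
  -> R3 @ bar 1 tick 0 v(2, 3): E5 above B4
  -> R4 @ bar 1 tick 0 v(0, 3): C4/B4 M7 untreated
  -> R3 @ bar 1 tick 1 v(2, 3): E5 above B4
  -> R3 @ bar 1 tick 2 v(2, 3): E5 above B4
  -> R3 @ bar 1 tick 3 v(2, 3): E5 above B4
  -> R3 @ bar 2 tick 0 v(1, 2): E5 above D5
  -> R3 @ bar 2 tick 0 v(2, 3): D5 above B4
  -> R4 @ bar 2 tick 0 v(0, 1): B3/E5 P4 untreated
  -> R3 @ bar 2 tick 1 v(1, 2): E5 above D5
  -> R3 @ bar 2 tick 1 v(2, 3): D5 above B4
  -> R3 @ bar 2 tick 2 v(1, 2): E5 above D5
  -> R3 @ bar 2 tick 2 v(2, 3): D5 above B4
  -> R3 @ bar 2 tick 3 v(1, 2): E5 above D5
  -> R3 @ bar 2 tick 3 v(2, 3): D5 above B4
  -> R1 @ bar 3 tick 0 v(0, 3): B3/B4 P8 -> C4/C5 P8 similar
  -> R1 @ bar 4 tick 0 v(0, 3): C4/C5 P8 -> B3/B4 P8 similar
  -> R3 @ bar 4 tick 0 v(1, 2): C5 above F4
  -> R4 @ bar 4 tick 0 v(0, 1): B3/C5 m2 untreated
  -> R4 @ bar 4 tick 0 v(0, 2): B3/F4 TT untreated
  -> R3 @ bar 4 tick 1 v(1, 2): C5 above F4
  -> R3 @ bar 4 tick 2 v(1, 2): C5 above F4
  -> R3 @ bar 4 tick 3 v(1, 2): C5 above F4
  -> R7 @ bar 5 tick 0 v(2,): F4->B4 leap 6st
  -> R8 @ bar 5 tick 0 v(0, 2): penult P8 not 3rd/6th
  -> R8 @ bar 5 tick 0 v(0, 3): penult P8 not 3rd/6th
  -> R1 @ bar 6 tick 0 v(2, 3): B4/B4 P1 -> C5/C5 P1 similar
  -> R6 @ bar 6 tick 3 v(0, 2): closes on m3
  -> R6 @ bar 6 tick 3 v(0, 3): closes on m3

(0, 0, R5, (0, 2))
(0, 0, R5, (0, 3))
(1, 0, R2, (1, 3))
(1, 0, R3, (2, 3))
(1, 0, R4, (0, 3))
(1, 1, R3, (2, 3))
(1, 2, R3, (2, 3))
(1, 3, R3, (2, 3))
(2, 0, R3, (1, 2))
(2, 0, R3, (2, 3))
(2, 0, R4, (0, 1))
(2, 1, R3, (1, 2))
(2, 1, R3, (2, 3))
(2, 2, R3, (1, 2))
(2, 2, R3, (2, 3))
(2, 3, R3, (1, 2))
(2, 3, R3, (2, 3))
(3, 0, R1, (0, 3))
(4, 0, R1, (0, 3))
(4, 0, R3, (1, 2))
(4, 0, R4, (0, 1))
(4, 0, R4, (0, 2))
(4, 1, R3, (1, 2))
(4, 2, R3, (1, 2))
(4, 3, R3, (1, 2))
(5, 0, R7, (2,))
(5, 0, R8, (0, 2))
(5, 0, R8, (0, 3))
(6, 0, R1, (2, 3))
(6, 3, R6, (0, 2))
(6, 3, R6, (0, 3))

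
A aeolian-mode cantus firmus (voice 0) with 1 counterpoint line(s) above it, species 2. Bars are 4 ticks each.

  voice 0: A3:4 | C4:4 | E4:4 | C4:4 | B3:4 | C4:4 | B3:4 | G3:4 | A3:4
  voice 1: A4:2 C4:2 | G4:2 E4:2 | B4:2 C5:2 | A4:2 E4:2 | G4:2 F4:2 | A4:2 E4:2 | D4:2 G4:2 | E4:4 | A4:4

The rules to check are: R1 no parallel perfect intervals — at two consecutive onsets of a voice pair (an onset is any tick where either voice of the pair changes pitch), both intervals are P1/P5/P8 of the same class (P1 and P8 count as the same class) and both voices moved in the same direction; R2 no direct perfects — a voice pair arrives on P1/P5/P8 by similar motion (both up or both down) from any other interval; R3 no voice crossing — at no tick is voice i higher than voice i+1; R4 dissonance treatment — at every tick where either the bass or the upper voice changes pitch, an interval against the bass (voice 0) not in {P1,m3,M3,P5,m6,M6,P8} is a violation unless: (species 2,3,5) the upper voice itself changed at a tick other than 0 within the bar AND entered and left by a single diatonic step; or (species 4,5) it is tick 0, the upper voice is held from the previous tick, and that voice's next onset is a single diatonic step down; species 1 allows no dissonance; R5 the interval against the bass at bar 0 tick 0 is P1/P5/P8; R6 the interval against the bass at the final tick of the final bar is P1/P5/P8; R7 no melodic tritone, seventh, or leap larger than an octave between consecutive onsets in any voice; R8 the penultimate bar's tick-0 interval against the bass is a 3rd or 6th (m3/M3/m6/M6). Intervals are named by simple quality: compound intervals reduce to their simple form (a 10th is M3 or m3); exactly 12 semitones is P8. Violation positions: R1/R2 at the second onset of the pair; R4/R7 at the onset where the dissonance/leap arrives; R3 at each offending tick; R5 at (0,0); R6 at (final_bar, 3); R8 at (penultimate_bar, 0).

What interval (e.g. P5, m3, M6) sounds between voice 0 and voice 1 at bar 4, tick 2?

voice 0=B3 voice 1=F4 -> TT

TT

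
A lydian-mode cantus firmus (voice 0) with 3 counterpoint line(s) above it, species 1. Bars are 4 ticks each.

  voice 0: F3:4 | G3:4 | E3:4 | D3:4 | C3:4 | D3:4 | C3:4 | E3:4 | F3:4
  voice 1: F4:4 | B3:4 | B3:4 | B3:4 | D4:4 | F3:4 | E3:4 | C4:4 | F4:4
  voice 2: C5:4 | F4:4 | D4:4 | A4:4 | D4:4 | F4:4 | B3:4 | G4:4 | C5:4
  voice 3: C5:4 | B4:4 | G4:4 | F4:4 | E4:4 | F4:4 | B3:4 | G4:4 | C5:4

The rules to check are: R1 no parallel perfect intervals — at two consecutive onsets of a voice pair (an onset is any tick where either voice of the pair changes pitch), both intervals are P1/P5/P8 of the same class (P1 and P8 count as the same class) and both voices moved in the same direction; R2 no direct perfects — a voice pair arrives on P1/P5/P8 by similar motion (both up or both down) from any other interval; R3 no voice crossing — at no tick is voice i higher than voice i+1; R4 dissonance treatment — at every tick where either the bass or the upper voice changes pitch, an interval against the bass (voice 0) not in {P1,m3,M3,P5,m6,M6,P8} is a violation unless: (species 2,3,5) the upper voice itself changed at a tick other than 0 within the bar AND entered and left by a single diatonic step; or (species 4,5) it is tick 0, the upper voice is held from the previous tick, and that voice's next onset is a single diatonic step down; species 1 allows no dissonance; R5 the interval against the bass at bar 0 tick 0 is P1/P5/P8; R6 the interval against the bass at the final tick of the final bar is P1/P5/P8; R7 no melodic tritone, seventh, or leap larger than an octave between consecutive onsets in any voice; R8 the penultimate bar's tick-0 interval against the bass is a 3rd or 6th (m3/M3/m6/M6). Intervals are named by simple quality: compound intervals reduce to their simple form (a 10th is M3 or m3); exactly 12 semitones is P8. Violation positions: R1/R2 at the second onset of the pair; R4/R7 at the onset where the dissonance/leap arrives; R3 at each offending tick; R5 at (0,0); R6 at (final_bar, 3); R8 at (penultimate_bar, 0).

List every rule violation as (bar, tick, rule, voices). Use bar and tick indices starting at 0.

(1, 0, R2, (1, 3))
(1, 0, R4, (0, 2))
(1, 0, R7, (1,))
(2, 0, R4, (0, 2))
(3, 0, R3, (2, 3))
(3, 1, R3, (2, 3))
(3, 2, R3, (2, 3))
(3, 3, R3, (2, 3))
(4, 0, R4, (0, 1))
(4, 0, R4, (0, 2))
(5, 0, R2, (2, 3))
(6, 0, R1, (2, 3))
(6, 0, R2, (1, 2))
(6, 0, R2, (1, 3))
(6, 0, R4, (0, 2))
(6, 0, R4, (0, 3))
(6, 0, R7, (2,))
(6, 0, R7, (3,))
(7, 0, R1, (1, 2))
(7, 0, R1, (1, 3))
(7, 0, R1, (2, 3))
(8, 0, R1, (1, 2))
(8, 0, R1, (1, 3))
(8, 0, R1, (2, 3))
(8, 0, R2, (0, 1))
(8, 0, R2, (0, 2))
(8, 0, R2, (0, 3))

bar 0: v0=F3 v1=F4 v2=C5 v3=C5 downbeat P5
bar 1: v0=G3 v1=B3 v2=F4 v3=B4 downbeat M3
bar 2: v0=E3 v1=B3 v2=D4 v3=G4 downbeat m3
bar 3: v0=D3 v1=B3 v2=A4 v3=F4 downbeat m3
bar 4: v0=C3 v1=D4 v2=D4 v3=E4 downbeat M3
bar 5: v0=D3 v1=F3 v2=F4 v3=F4 downbeat m3
bar 6: v0=C3 v1=E3 v2=B3 v3=B3 downbeat M7
bar 7: v0=E3 v1=C4 v2=G4 v3=G4 downbeat m3
bar 8: v0=F3 v1=F4 v2=C5 v3=C5 downbeat P5
  -> R2 @ bar 1 tick 0 v(1, 3): F4/C5 P5 -> B3/B4 P8 similar
  -> R4 @ bar 1 tick 0 v(0, 2): G3/F4 m7 untreated
  -> R7 @ bar 1 tick 0 v(1,): F4->B3 leap 6st
  -> R4 @ bar 2 tick 0 v(0, 2): E3/D4 m7 untreated
  -> R3 @ bar 3 tick 0 v(2, 3): A4 above F4
  -> R3 @ bar 3 tick 1 v(2, 3): A4 above F4
  -> R3 @ bar 3 tick 2 v(2, 3): A4 above F4
  -> R3 @ bar 3 tick 3 v(2, 3): A4 above F4
  -> R4 @ bar 4 tick 0 v(0, 1): C3/D4 M2 untreated
  -> R4 @ bar 4 tick 0 v(0, 2): C3/D4 M2 untreated
  -> R2 @ bar 5 tick 0 v(2, 3): D4/E4 M2 -> F4/F4 P1 similar
  -> R1 @ bar 6 tick 0 v(2, 3): F4/F4 P1 -> B3/B3 P1 similar
  -> R2 @ bar 6 tick 0 v(1, 2): F3/F4 P8 -> E3/B3 P5 similar
  -> R2 @ bar 6 tick 0 v(1, 3): F3/F4 P8 -> E3/B3 P5 similar
  -> R4 @ bar 6 tick 0 v(0, 2): C3/B3 M7 untreated
  -> R4 @ bar 6 tick 0 v(0, 3): C3/B3 M7 untreated
  -> R7 @ bar 6 tick 0 v(2,): F4->B3 leap 6st
  -> R7 @ bar 6 tick 0 v(3,): F4->B3 leap 6st
  -> R1 @ bar 7 tick 0 v(1, 2): E3/B3 P5 -> C4/G4 P5 similar
  -> R1 @ bar 7 tick 0 v(1, 3): E3/B3 P5 -> C4/G4 P5 similar
  -> R1 @ bar 7 tick 0 v(2, 3): B3/B3 P1 -> G4/G4 P1 similar
  -> R1 @ bar 8 tick 0 v(1, 2): C4/G4 P5 -> F4/C5 P5 similar
  -> R1 @ bar 8 tick 0 v(1, 3): C4/G4 P5 -> F4/C5 P5 similar
  -> R1 @ bar 8 tick 0 v(2, 3): G4/G4 P1 -> C5/C5 P1 similar
  -> R2 @ bar 8 tick 0 v(0, 1): E3/C4 m6 -> F3/F4 P8 similar
  -> R2 @ bar 8 tick 0 v(0, 2): E3/G4 m3 -> F3/C5 P5 similar
  -> R2 @ bar 8 tick 0 v(0, 3): E3/G4 m3 -> F3/C5 P5 similar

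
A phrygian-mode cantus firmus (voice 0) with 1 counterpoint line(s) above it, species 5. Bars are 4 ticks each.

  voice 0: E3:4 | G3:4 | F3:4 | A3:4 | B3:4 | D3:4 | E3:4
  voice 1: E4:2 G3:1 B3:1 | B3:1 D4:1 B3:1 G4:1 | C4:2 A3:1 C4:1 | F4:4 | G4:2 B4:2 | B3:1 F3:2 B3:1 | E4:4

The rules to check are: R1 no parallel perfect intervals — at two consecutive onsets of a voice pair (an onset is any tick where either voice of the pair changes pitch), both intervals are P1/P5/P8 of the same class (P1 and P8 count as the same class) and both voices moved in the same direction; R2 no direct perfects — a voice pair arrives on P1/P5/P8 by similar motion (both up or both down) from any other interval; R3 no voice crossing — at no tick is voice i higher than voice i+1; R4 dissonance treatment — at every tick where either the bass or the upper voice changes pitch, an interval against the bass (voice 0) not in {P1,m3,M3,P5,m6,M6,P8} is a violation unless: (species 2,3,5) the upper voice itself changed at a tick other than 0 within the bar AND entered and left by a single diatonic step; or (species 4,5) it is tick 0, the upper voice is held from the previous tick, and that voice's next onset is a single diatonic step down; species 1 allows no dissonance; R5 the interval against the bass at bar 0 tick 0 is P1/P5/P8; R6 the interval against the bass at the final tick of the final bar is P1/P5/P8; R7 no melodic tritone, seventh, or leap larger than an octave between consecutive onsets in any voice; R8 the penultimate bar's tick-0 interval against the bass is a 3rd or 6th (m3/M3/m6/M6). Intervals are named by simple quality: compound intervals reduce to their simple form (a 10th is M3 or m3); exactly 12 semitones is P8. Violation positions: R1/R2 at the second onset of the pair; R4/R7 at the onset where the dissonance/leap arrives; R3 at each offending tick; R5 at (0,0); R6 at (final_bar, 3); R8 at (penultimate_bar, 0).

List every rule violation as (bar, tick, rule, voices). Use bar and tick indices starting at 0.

bar 0: v0=E3 v1=E4 downbeat P8
bar 1: v0=G3 v1=B3 downbeat M3
bar 2: v0=F3 v1=C4 downbeat P5
bar 3: v0=A3 v1=F4 downbeat m6
bar 4: v0=B3 v1=G4 downbeat m6
bar 5: v0=D3 v1=B3 downbeat M6
bar 6: v0=E3 v1=E4 downbeat P8
  -> R2 @ bar 2 tick 0 v(0, 1): G3/G4 P8 -> F3/C4 P5 similar
  -> R7 @ bar 5 tick 1 v(1,): B3->F3 leap 6st
  -> R7 @ bar 5 tick 3 v(1,): F3->B3 leap 6st
  -> R2 @ bar 6 tick 0 v(0, 1): D3/B3 M6 -> E3/E4 P8 similar

(2, 0, R2, (0, 1))
(5, 1, R7, (1,))
(5, 3, R7, (1,))
(6, 0, R2, (0, 1))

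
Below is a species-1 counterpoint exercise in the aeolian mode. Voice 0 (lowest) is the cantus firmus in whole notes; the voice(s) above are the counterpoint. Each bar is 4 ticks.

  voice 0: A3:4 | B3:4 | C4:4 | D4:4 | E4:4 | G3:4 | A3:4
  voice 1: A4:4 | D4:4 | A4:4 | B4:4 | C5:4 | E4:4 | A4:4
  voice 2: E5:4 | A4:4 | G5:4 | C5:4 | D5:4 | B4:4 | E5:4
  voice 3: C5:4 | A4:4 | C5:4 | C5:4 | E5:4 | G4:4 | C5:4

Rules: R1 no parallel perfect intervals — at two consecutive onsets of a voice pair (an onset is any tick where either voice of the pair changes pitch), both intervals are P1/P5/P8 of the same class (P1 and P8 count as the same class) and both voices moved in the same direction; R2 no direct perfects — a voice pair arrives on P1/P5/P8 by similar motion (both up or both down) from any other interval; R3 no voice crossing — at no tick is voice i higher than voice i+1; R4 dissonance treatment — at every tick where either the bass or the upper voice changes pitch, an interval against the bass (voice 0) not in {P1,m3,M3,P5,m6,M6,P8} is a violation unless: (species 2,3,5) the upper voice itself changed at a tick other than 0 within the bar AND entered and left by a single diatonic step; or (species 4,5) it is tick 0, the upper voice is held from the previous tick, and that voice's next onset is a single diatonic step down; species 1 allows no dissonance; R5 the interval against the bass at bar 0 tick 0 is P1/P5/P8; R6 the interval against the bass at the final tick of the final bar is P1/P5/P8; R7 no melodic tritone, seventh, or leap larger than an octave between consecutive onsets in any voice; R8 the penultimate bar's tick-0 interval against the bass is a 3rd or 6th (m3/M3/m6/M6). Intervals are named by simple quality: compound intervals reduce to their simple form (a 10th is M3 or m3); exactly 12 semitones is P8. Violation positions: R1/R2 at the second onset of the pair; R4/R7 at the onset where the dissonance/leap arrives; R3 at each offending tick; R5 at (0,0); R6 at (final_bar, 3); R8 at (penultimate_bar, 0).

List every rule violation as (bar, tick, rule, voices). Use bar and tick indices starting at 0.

(0, 0, R3, (2, 3))
(0, 0, R5, (0, 3))
(0, 1, R3, (2, 3))
(0, 2, R3, (2, 3))
(0, 3, R3, (2, 3))
(1, 0, R1, (1, 2))
(1, 0, R2, (1, 3))
(1, 0, R2, (2, 3))
(1, 0, R4, (0, 2))
(1, 0, R4, (0, 3))
(2, 0, R2, (0, 2))
(2, 0, R2, (0, 3))
(2, 0, R2, (2, 3))
(2, 0, R3, (2, 3))
(2, 0, R7, (2,))
(2, 1, R3, (2, 3))
(2, 2, R3, (2, 3))
(2, 3, R3, (2, 3))
(3, 0, R4, (0, 2))
(3, 0, R4, (0, 3))
(4, 0, R2, (0, 3))
(4, 0, R4, (0, 2))
(5, 0, R1, (0, 3))
(5, 0, R2, (1, 2))
(5, 0, R3, (2, 3))
(5, 0, R8, (0, 3))
(5, 1, R3, (2, 3))
(5, 2, R3, (2, 3))
(5, 3, R3, (2, 3))
(6, 0, R1, (1, 2))
(6, 0, R2, (0, 1))
(6, 0, R2, (0, 2))
(6, 0, R3, (2, 3))
(6, 1, R3, (2, 3))
(6, 2, R3, (2, 3))
(6, 3, R3, (2, 3))
(6, 3, R6, (0, 3))

bar 0: v0=A3 v1=A4 v2=E5 v3=C5 downbeat m3
bar 1: v0=B3 v1=D4 v2=A4 v3=A4 downbeat m7
bar 2: v0=C4 v1=A4 v2=G5 v3=C5 downbeat P8
bar 3: v0=D4 v1=B4 v2=C5 v3=C5 downbeat m7
bar 4: v0=E4 v1=C5 v2=D5 v3=E5 downbeat P8
bar 5: v0=G3 v1=E4 v2=B4 v3=G4 downbeat P8
bar 6: v0=A3 v1=A4 v2=E5 v3=C5 downbeat m3
  -> R3 @ bar 0 tick 0 v(2, 3): E5 above C5
  -> R5 @ bar 0 tick 0 v(0, 3): opens on m3
  -> R3 @ bar 0 tick 1 v(2, 3): E5 above C5
  -> R3 @ bar 0 tick 2 v(2, 3): E5 above C5
  -> R3 @ bar 0 tick 3 v(2, 3): E5 above C5
  -> R1 @ bar 1 tick 0 v(1, 2): A4/E5 P5 -> D4/A4 P5 similar
  -> R2 @ bar 1 tick 0 v(1, 3): A4/C5 m3 -> D4/A4 P5 similar
  -> R2 @ bar 1 tick 0 v(2, 3): E5/C5 M3 -> A4/A4 P1 similar
  -> R4 @ bar 1 tick 0 v(0, 2): B3/A4 m7 untreated
  -> R4 @ bar 1 tick 0 v(0, 3): B3/A4 m7 untreated
  -> R2 @ bar 2 tick 0 v(0, 2): B3/A4 m7 -> C4/G5 P5 similar
  -> R2 @ bar 2 tick 0 v(0, 3): B3/A4 m7 -> C4/C5 P8 similar
  -> R2 @ bar 2 tick 0 v(2, 3): A4/A4 P1 -> G5/C5 P5 similar
  -> R3 @ bar 2 tick 0 v(2, 3): G5 above C5
  -> R7 @ bar 2 tick 0 v(2,): A4->G5 leap 10st
  -> R3 @ bar 2 tick 1 v(2, 3): G5 above C5
  -> R3 @ bar 2 tick 2 v(2, 3): G5 above C5
  -> R3 @ bar 2 tick 3 v(2, 3): G5 above C5
  -> R4 @ bar 3 tick 0 v(0, 2): D4/C5 m7 untreated
  -> R4 @ bar 3 tick 0 v(0, 3): D4/C5 m7 untreated
  -> R2 @ bar 4 tick 0 v(0, 3): D4/C5 m7 -> E4/E5 P8 similar
  -> R4 @ bar 4 tick 0 v(0, 2): E4/D5 m7 untreated
  -> R1 @ bar 5 tick 0 v(0, 3): E4/E5 P8 -> G3/G4 P8 similar
  -> R2 @ bar 5 tick 0 v(1, 2): C5/D5 M2 -> E4/B4 P5 similar
  -> R3 @ bar 5 tick 0 v(2, 3): B4 above G4
  -> R8 @ bar 5 tick 0 v(0, 3): penult P8 not 3rd/6th
  -> R3 @ bar 5 tick 1 v(2, 3): B4 above G4
  -> R3 @ bar 5 tick 2 v(2, 3): B4 above G4
  -> R3 @ bar 5 tick 3 v(2, 3): B4 above G4
  -> R1 @ bar 6 tick 0 v(1, 2): E4/B4 P5 -> A4/E5 P5 similar
  -> R2 @ bar 6 tick 0 v(0, 1): G3/E4 M6 -> A3/A4 P8 similar
  -> R2 @ bar 6 tick 0 v(0, 2): G3/B4 M3 -> A3/E5 P5 similar
  -> R3 @ bar 6 tick 0 v(2, 3): E5 above C5
  -> R3 @ bar 6 tick 1 v(2, 3): E5 above C5
  -> R3 @ bar 6 tick 2 v(2, 3): E5 above C5
  -> R3 @ bar 6 tick 3 v(2, 3): E5 above C5
  -> R6 @ bar 6 tick 3 v(0, 3): closes on m3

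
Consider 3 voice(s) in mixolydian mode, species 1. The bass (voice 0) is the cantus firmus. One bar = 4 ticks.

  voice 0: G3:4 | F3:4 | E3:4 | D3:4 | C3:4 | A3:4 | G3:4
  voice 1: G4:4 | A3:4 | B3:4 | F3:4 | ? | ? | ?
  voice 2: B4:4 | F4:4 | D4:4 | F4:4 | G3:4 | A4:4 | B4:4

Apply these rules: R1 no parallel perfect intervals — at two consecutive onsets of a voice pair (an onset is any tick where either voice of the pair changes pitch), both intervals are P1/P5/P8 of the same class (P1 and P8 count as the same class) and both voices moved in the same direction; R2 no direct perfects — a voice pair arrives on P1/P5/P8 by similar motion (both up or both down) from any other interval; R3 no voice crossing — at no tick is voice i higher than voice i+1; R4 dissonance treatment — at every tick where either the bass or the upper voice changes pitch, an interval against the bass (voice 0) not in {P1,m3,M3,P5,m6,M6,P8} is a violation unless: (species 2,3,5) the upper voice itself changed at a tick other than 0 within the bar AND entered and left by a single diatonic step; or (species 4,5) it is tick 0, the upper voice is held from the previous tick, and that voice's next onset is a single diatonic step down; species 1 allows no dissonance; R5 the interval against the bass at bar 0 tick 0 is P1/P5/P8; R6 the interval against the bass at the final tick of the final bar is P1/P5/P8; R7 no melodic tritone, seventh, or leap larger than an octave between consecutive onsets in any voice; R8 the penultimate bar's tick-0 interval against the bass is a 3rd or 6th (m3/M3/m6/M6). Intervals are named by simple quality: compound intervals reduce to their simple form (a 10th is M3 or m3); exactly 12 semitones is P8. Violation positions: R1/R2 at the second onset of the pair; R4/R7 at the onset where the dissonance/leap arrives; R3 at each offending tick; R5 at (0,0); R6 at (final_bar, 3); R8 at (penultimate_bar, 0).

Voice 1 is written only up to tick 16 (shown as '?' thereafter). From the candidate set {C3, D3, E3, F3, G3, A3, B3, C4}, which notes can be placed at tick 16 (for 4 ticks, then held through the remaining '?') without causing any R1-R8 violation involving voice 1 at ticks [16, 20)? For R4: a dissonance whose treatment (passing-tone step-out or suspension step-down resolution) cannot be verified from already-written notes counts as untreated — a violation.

{E3, G3}

C3: violates R2
D3: violates R4
E3: legal
F3: violates R4
G3: legal
A3: violates R3
B3: violates R3,R4,R7
C4: violates R3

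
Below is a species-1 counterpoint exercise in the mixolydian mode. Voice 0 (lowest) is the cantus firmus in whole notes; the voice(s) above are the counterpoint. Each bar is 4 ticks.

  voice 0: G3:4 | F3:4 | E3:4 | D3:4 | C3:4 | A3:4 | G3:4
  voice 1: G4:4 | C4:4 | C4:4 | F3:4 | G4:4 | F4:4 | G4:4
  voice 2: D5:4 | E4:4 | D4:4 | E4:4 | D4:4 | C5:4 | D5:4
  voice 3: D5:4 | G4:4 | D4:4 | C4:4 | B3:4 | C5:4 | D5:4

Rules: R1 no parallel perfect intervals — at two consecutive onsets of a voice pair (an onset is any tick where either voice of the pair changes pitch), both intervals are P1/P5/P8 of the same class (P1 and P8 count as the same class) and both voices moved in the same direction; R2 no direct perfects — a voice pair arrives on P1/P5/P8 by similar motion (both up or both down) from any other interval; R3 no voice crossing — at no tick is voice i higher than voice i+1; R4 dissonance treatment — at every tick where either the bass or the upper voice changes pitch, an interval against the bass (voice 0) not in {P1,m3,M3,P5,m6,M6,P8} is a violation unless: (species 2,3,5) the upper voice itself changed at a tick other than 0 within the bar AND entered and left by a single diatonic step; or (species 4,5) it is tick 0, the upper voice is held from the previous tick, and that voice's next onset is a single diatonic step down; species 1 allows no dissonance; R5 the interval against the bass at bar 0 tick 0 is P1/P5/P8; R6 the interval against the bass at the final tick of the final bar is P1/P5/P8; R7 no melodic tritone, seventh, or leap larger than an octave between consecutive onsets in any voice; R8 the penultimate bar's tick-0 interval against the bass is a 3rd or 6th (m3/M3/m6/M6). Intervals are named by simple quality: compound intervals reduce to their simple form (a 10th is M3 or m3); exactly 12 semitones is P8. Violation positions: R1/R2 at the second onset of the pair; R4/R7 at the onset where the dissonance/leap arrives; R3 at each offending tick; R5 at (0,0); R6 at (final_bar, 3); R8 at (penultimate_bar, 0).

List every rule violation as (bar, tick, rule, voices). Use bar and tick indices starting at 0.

bar 0: v0=G3 v1=G4 v2=D5 v3=D5 downbeat P5
bar 1: v0=F3 v1=C4 v2=E4 v3=G4 downbeat M2
bar 2: v0=E3 v1=C4 v2=D4 v3=D4 downbeat m7
bar 3: v0=D3 v1=F3 v2=E4 v3=C4 downbeat m7
bar 4: v0=C3 v1=G4 v2=D4 v3=B3 downbeat M7
bar 5: v0=A3 v1=F4 v2=C5 v3=C5 downbeat m3
bar 6: v0=G3 v1=G4 v2=D5 v3=D5 downbeat P5
  -> R1 @ bar 1 tick 0 v(1, 3): G4/D5 P5 -> C4/G4 P5 similar
  -> R2 @ bar 1 tick 0 v(0, 1): G3/G4 P8 -> F3/C4 P5 similar
  -> R4 @ bar 1 tick 0 v(0, 2): F3/E4 M7 untreated
  -> R4 @ bar 1 tick 0 v(0, 3): F3/G4 M2 untreated
  -> R7 @ bar 1 tick 0 v(2,): D5->E4 leap 10st
  -> R2 @ bar 2 tick 0 v(2, 3): E4/G4 m3 -> D4/D4 P1 similar
  -> R4 @ bar 2 tick 0 v(0, 2): E3/D4 m7 untreated
  -> R4 @ bar 2 tick 0 v(0, 3): E3/D4 m7 untreated
  -> R2 @ bar 3 tick 0 v(1, 3): C4/D4 M2 -> F3/C4 P5 similar
  -> R3 @ bar 3 tick 0 v(2, 3): E4 above C4
  -> R4 @ bar 3 tick 0 v(0, 2): D3/E4 M2 untreated
  -> R4 @ bar 3 tick 0 v(0, 3): D3/C4 m7 untreated
  -> R3 @ bar 3 tick 1 v(2, 3): E4 above C4
  -> R3 @ bar 3 tick 2 v(2, 3): E4 above C4
  -> R3 @ bar 3 tick 3 v(2, 3): E4 above C4
  -> R3 @ bar 4 tick 0 v(1, 2): G4 above D4
  -> R3 @ bar 4 tick 0 v(2, 3): D4 above B3
  -> R4 @ bar 4 tick 0 v(0, 2): C3/D4 M2 untreated
  -> R4 @ bar 4 tick 0 v(0, 3): C3/B3 M7 untreated
  -> R7 @ bar 4 tick 0 v(1,): F3->G4 leap 14st
  -> R3 @ bar 4 tick 1 v(1, 2): G4 above D4
  -> R3 @ bar 4 tick 1 v(2, 3): D4 above B3
  -> R3 @ bar 4 tick 2 v(1, 2): G4 above D4
  -> R3 @ bar 4 tick 2 v(2, 3): D4 above B3
  -> R3 @ bar 4 tick 3 v(1, 2): G4 above D4
  -> R3 @ bar 4 tick 3 v(2, 3): D4 above B3
  -> R2 @ bar 5 tick 0 v(2, 3): D4/B3 m3 -> C5/C5 P1 similar
  -> R7 @ bar 5 tick 0 v(2,): D4->C5 leap 10st
  -> R7 @ bar 5 tick 0 v(3,): B3->C5 leap 13st
  -> R1 @ bar 6 tick 0 v(1, 2): F4/C5 P5 -> G4/D5 P5 similar
  -> R1 @ bar 6 tick 0 v(1, 3): F4/C5 P5 -> G4/D5 P5 similar
  -> R1 @ bar 6 tick 0 v(2, 3): C5/C5 P1 -> D5/D5 P1 similar

(1, 0, R1, (1, 3))
(1, 0, R2, (0, 1))
(1, 0, R4, (0, 2))
(1, 0, R4, (0, 3))
(1, 0, R7, (2,))
(2, 0, R2, (2, 3))
(2, 0, R4, (0, 2))
(2, 0, R4, (0, 3))
(3, 0, R2, (1, 3))
(3, 0, R3, (2, 3))
(3, 0, R4, (0, 2))
(3, 0, R4, (0, 3))
(3, 1, R3, (2, 3))
(3, 2, R3, (2, 3))
(3, 3, R3, (2, 3))
(4, 0, R3, (1, 2))
(4, 0, R3, (2, 3))
(4, 0, R4, (0, 2))
(4, 0, R4, (0, 3))
(4, 0, R7, (1,))
(4, 1, R3, (1, 2))
(4, 1, R3, (2, 3))
(4, 2, R3, (1, 2))
(4, 2, R3, (2, 3))
(4, 3, R3, (1, 2))
(4, 3, R3, (2, 3))
(5, 0, R2, (2, 3))
(5, 0, R7, (2,))
(5, 0, R7, (3,))
(6, 0, R1, (1, 2))
(6, 0, R1, (1, 3))
(6, 0, R1, (2, 3))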